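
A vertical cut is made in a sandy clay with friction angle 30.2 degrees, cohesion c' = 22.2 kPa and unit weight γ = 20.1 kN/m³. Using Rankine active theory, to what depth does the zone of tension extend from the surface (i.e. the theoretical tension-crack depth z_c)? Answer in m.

K_a = tan²(45° − 30.2°/2) = 0.3307; √K_a = 0.5750.
The active pressure is zero where K_a γ z = 2c√K_a, so z_c = 2c/(γ√K_a) = 2×22.2/(20.1×0.5750) = 3.841 m.

3.84 m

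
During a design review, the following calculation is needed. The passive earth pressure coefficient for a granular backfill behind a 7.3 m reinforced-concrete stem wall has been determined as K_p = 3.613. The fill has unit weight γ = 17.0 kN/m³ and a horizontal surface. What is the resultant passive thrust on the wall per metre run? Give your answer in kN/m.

P = ½ K_p γ H² = 0.5 × 3.613 × 17.0 × 7.3² = 1637 kN/m.

1640 kN/m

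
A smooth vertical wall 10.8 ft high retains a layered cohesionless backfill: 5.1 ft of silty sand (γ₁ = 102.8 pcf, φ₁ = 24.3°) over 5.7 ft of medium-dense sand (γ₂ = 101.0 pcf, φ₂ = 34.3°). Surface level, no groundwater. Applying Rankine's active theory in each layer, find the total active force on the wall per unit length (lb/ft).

K_a1 = tan²(45°−24.3°/2) = 0.4169; K_a2 = tan²(45°−34.3°/2) = 0.2792.
Layer 1: σ at base = K_a1 γ₁ h₁ = 218.6 psf; P₁ = ½×218.6×5.1 = 557.4.
Layer 2: σ_v at top = γ₁h₁ = 524.3; σ_h top = K_a2×524.3 = 146.4; σ_h base = K_a2×(524.3+101.0×5.7) = 307.1.
P₂ = ½(146.4+307.1)×5.7 = 1292. Total P_a = 557.4+1292 = 1850 lb/ft.

1850 lb/ft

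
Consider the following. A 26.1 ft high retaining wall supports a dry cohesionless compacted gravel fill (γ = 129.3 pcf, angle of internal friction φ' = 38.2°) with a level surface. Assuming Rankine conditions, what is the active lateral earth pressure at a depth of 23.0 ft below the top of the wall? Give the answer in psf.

K_a = (1 − sin φ)/(1 + sin φ) = 0.2358.
σ_h = K_a γ z = 0.2358 × 129.3 × 23.0 = 701.2 psf.

701 psf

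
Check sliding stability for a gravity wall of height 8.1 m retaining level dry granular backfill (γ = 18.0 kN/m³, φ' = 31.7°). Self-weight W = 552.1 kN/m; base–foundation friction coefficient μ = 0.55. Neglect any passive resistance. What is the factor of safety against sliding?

1.65

K_a = tan²(45° − 31.7°/2) = 0.3111.
P_a = ½K_aγH² = 0.5×0.3111×18.0×8.1² = 183.7 kN/m, acting at H/3 = 2.700 m above the base.
FS_sliding = μW / P_a = 0.55×552.1 / 183.7 = 1.653.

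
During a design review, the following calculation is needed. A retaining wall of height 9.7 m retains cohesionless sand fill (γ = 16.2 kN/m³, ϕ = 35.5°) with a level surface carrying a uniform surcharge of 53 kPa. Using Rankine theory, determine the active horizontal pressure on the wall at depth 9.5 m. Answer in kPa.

K_a = (1 − sin φ)/(1 + sin φ) = 0.2653.
σ_v = γz + q = 16.2 × 9.5 + 53 = 206.9 kPa.
σ_h = K_a σ_v = 0.2653 × 206.9 = 54.88 kPa.

54.9 kPa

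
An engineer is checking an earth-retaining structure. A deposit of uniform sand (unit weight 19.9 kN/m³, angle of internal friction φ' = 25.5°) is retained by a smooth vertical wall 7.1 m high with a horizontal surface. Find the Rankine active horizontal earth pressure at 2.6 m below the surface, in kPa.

K_a = (1 − sin φ)/(1 + sin φ) = 0.3981.
σ_h = K_a γ z = 0.3981 × 19.9 × 2.6 = 20.60 kPa.

20.6 kPa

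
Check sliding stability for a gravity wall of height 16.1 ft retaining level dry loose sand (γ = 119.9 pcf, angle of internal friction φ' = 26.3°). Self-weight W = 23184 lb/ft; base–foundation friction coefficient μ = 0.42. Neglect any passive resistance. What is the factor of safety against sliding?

K_a = tan²(45° − 26.3°/2) = 0.3859.
P_a = ½K_aγH² = 0.5×0.3859×119.9×16.1² = 5997 lb/ft, acting at H/3 = 5.367 ft above the base.
FS_sliding = μW / P_a = 0.42×23184 / 5997 = 1.624.

1.62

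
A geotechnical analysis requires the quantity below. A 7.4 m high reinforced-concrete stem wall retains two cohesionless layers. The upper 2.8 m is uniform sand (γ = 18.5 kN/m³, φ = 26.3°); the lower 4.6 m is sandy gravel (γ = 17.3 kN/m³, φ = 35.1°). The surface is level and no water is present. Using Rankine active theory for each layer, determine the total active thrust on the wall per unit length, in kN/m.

142 kN/m

K_a1 = tan²(45°−26.3°/2) = 0.3859; K_a2 = tan²(45°−35.1°/2) = 0.2698.
Layer 1: σ at base = K_a1 γ₁ h₁ = 19.99 kPa; P₁ = ½×19.99×2.8 = 27.99.
Layer 2: σ_v at top = γ₁h₁ = 51.80; σ_h top = K_a2×51.80 = 13.98; σ_h base = K_a2×(51.80+17.3×4.6) = 35.45.
P₂ = ½(13.98+35.45)×4.6 = 113.7. Total P_a = 27.99+113.7 = 141.7 kN/m.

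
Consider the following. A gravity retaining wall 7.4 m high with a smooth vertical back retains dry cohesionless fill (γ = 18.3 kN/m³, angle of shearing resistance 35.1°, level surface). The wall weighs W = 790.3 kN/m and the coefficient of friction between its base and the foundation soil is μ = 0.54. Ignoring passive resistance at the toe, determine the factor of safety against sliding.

3.16

K_a = tan²(45° − 35.1°/2) = 0.2698.
P_a = ½K_aγH² = 0.5×0.2698×18.3×7.4² = 135.2 kN/m, acting at H/3 = 2.467 m above the base.
FS_sliding = μW / P_a = 0.54×790.3 / 135.2 = 3.156.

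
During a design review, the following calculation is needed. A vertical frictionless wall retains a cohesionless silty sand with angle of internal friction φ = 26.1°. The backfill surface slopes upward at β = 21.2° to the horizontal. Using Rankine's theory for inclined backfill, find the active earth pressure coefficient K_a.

0.537

K_a = cos β · (cos β − √(cos²β − cos²φ)) / (cos β + √(cos²β − cos²φ)).
cos β = 0.9323, cos φ = 0.8980, √(cos²β − cos²φ) = 0.2505.
K_a = 0.9323 × (0.9323 − 0.2505)/(0.9323 + 0.2505) = 0.5374.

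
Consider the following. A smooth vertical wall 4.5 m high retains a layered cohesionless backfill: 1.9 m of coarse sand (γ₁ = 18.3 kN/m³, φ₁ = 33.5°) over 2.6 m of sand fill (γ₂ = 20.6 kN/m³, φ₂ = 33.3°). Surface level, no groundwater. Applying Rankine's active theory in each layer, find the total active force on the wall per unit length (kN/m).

56.1 kN/m

K_a1 = tan²(45°−33.5°/2) = 0.2887; K_a2 = tan²(45°−33.3°/2) = 0.2911.
Layer 1: σ at base = K_a1 γ₁ h₁ = 10.04 kPa; P₁ = ½×10.04×1.9 = 9.537.
Layer 2: σ_v at top = γ₁h₁ = 34.77; σ_h top = K_a2×34.77 = 10.12; σ_h base = K_a2×(34.77+20.6×2.6) = 25.72.
P₂ = ½(10.12+25.72)×2.6 = 46.59. Total P_a = 9.537+46.59 = 56.13 kN/m.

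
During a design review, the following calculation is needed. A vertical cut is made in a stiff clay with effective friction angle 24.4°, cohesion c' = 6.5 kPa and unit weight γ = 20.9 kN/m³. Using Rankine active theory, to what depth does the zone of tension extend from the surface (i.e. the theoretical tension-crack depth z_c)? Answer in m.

K_a = tan²(45° − 24.4°/2) = 0.4153; √K_a = 0.6445.
The active pressure is zero where K_a γ z = 2c√K_a, so z_c = 2c/(γ√K_a) = 2×6.5/(20.9×0.6445) = 0.9652 m.

0.965 m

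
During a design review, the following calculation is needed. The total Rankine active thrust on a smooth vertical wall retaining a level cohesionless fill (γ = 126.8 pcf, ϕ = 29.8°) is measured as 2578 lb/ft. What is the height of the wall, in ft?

K_a = 0.3360. P_a = ½ K_a γ H² ⇒ H = √(2P_a/(K_a γ)).
H = √(2×2578/(0.3360×126.8)) = 11.00 ft.

11.0 ft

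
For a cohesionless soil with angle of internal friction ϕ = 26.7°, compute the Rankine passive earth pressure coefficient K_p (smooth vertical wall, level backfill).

2.63

K_p = (1 + sin φ)/(1 − sin φ) = tan²(45° + 26.7°/2) = 2.632.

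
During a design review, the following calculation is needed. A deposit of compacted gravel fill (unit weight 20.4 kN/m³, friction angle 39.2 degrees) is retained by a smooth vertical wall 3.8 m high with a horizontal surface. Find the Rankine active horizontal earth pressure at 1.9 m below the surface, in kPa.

8.74 kPa

K_a = (1 − sin φ)/(1 + sin φ) = 0.2255.
σ_h = K_a γ z = 0.2255 × 20.4 × 1.9 = 8.739 kPa.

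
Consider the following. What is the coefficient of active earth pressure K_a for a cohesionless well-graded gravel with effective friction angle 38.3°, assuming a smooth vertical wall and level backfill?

0.235

K_a = tan²(45° − φ/2) = tan²(25.85°) = 0.2347.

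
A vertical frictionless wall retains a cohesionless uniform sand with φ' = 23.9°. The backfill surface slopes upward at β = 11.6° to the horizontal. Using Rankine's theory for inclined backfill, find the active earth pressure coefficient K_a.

0.462

K_a = cos β · (cos β − √(cos²β − cos²φ)) / (cos β + √(cos²β − cos²φ)).
cos β = 0.9796, cos φ = 0.9143, √(cos²β − cos²φ) = 0.3517.
K_a = 0.9796 × (0.9796 − 0.3517)/(0.9796 + 0.3517) = 0.4620.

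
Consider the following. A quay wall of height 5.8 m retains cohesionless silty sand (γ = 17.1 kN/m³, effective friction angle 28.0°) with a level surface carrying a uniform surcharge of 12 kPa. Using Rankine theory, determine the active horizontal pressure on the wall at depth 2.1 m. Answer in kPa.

K_a = (1 − sin φ)/(1 + sin φ) = 0.3610.
σ_v = γz + q = 17.1 × 2.1 + 12 = 47.91 kPa.
σ_h = K_a σ_v = 0.3610 × 47.91 = 17.30 kPa.

17.3 kPa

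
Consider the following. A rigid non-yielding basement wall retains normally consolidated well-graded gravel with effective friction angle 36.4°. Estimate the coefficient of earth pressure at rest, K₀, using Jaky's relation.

K₀ = 1 − sin φ' = 1 − sin 36.4° = 0.4066.

0.407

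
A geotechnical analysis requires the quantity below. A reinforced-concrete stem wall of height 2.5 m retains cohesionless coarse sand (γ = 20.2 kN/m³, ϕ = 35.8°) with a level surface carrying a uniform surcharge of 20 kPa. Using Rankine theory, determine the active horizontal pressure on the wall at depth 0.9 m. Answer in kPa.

K_a = (1 − sin φ)/(1 + sin φ) = 0.2619.
σ_v = γz + q = 20.2 × 0.9 + 20 = 38.18 kPa.
σ_h = K_a σ_v = 0.2619 × 38.18 = 9.998 kPa.

10.00 kPa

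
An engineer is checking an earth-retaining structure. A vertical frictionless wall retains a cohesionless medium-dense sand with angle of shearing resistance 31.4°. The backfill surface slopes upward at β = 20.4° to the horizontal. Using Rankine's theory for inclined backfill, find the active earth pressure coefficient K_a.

K_a = cos β · (cos β − √(cos²β − cos²φ)) / (cos β + √(cos²β − cos²φ)).
cos β = 0.9373, cos φ = 0.8536, √(cos²β − cos²φ) = 0.3872.
K_a = 0.9373 × (0.9373 − 0.3872)/(0.9373 + 0.3872) = 0.3892.

0.389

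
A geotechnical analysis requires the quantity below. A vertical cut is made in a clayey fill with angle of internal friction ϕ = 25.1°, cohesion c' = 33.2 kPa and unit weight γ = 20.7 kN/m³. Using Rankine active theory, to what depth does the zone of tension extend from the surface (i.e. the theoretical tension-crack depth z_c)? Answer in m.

5.04 m

K_a = tan²(45° − 25.1°/2) = 0.4043; √K_a = 0.6358.
The active pressure is zero where K_a γ z = 2c√K_a, so z_c = 2c/(γ√K_a) = 2×33.2/(20.7×0.6358) = 5.045 m.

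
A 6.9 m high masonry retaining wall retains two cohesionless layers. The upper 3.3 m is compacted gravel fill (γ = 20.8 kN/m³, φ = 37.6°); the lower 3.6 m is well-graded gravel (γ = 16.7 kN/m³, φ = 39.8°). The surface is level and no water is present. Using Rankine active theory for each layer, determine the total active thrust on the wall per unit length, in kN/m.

105 kN/m

K_a1 = tan²(45°−37.6°/2) = 0.2421; K_a2 = tan²(45°−39.8°/2) = 0.2194.
Layer 1: σ at base = K_a1 γ₁ h₁ = 16.62 kPa; P₁ = ½×16.62×3.3 = 27.42.
Layer 2: σ_v at top = γ₁h₁ = 68.64; σ_h top = K_a2×68.64 = 15.06; σ_h base = K_a2×(68.64+16.7×3.6) = 28.25.
P₂ = ½(15.06+28.25)×3.6 = 77.97. Total P_a = 27.42+77.97 = 105.4 kN/m.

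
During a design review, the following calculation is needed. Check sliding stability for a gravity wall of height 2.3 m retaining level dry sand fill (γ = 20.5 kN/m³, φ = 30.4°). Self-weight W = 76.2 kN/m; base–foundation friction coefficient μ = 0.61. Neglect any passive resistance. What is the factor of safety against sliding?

2.61

K_a = tan²(45° − 30.4°/2) = 0.3280.
P_a = ½K_aγH² = 0.5×0.3280×20.5×2.3² = 17.78 kN/m, acting at H/3 = 0.7667 m above the base.
FS_sliding = μW / P_a = 0.61×76.2 / 17.78 = 2.614.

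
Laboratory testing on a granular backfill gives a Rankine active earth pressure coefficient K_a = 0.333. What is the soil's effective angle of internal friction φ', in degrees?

30.0°

K_a = tan²(45° − φ/2) ⇒ 45° − φ/2 = arctan(√0.333) = 29.99°.
φ = 2(45° − 29.99°) = 30.02°.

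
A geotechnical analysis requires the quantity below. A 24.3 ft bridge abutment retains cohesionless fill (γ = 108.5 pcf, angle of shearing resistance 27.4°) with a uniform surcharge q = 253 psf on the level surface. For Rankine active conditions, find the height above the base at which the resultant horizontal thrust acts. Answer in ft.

8.75 ft

K_a = 0.3697.
Triangular part P₁ = ½K_aγH² = 11840 at H/3 = 8.100 ft; rectangular part P₂ = K_a q H = 2273 at H/2 = 12.15 ft.
ȳ = (P₁·8.100 + P₂·12.15)/(P₁+P₂) = 8.752 ft.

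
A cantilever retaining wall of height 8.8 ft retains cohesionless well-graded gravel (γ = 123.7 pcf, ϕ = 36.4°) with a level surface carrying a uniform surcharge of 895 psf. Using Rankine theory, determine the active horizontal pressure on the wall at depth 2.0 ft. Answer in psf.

K_a = (1 − sin φ)/(1 + sin φ) = 0.2552.
σ_v = γz + q = 123.7 × 2.0 + 895 = 1142 psf.
σ_h = K_a σ_v = 0.2552 × 1142 = 291.5 psf.

291 psf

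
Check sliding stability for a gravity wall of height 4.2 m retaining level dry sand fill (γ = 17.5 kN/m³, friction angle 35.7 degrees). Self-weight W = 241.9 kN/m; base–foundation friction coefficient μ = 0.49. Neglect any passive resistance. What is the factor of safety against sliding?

2.92

K_a = tan²(45° − 35.7°/2) = 0.2630.
P_a = ½K_aγH² = 0.5×0.2630×17.5×4.2² = 40.59 kN/m, acting at H/3 = 1.400 m above the base.
FS_sliding = μW / P_a = 0.49×241.9 / 40.59 = 2.920.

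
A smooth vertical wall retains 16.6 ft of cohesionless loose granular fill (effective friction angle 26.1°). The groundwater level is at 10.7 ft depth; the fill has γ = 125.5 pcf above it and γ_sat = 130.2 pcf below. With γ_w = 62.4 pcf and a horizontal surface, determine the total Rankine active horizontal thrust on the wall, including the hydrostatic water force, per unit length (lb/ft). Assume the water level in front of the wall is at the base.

K_a = tan²(45° − φ/2) = 0.3889.
γ' = 130.2 − 62.4 = 67.80 pcf. Depth below WT = 5.9 ft.
σ'_h at WT = K_a γ d_w = 522.3 psf; at base = 522.3 + K_a γ' × 5.9 = 677.9 psf.
P₁ (0–10.7 ft) = ½×522.3×10.7 = 2794. P₂ (10.7–16.6 ft) = ½(522.3+677.9)×5.9 = 3541.
P_w = ½ γ_w h₂² = 0.5×62.4×5.9² = 1086. Total = 2794+3541+1086 = 7421 lb/ft.

7420 lb/ft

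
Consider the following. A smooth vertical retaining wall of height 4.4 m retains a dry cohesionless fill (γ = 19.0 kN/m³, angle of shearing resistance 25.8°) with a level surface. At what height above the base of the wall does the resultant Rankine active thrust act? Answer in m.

K_a = 0.3935.
The pressure distribution is triangular, so the resultant acts at H/3 above the base = 4.4/3 = 1.467 m.

1.47 m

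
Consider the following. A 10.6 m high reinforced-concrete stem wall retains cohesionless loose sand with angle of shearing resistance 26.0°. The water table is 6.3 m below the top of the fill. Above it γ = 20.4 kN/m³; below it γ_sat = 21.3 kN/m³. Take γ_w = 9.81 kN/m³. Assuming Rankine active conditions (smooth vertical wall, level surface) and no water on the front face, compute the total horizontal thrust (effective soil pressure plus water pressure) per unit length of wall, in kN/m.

K_a = tan²(45° − φ/2) = 0.3905.
γ' = 21.3 − 9.81 = 11.49 kN/m³. Depth below WT = 4.3 m.
σ'_h at WT = K_a γ d_w = 50.18 kPa; at base = 50.18 + K_a γ' × 4.3 = 69.47 kPa.
P₁ (0–6.3 m) = ½×50.18×6.3 = 158.1. P₂ (6.3–10.6 m) = ½(50.18+69.47)×4.3 = 257.3.
P_w = ½ γ_w h₂² = 0.5×9.81×4.3² = 90.69. Total = 158.1+257.3+90.69 = 506.0 kN/m.

506 kN/m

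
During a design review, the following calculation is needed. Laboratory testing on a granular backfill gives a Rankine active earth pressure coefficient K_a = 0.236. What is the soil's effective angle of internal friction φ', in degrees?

38.2°

K_a = tan²(45° − φ/2) ⇒ 45° − φ/2 = arctan(√0.236) = 25.91°.
φ = 2(45° − 25.91°) = 38.18°.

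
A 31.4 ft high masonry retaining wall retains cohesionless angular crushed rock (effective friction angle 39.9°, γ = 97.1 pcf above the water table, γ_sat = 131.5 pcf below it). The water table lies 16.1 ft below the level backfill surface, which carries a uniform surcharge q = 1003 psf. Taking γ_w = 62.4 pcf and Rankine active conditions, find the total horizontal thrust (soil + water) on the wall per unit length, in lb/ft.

23900 lb/ft

K_a = tan²(45° − φ/2) = 0.2184.
γ' = 131.5 − 62.4 = 69.10 pcf. h₂ = H − d_w = 15.3 ft.
σ'_h: at surface K_a·q = 219.1; at WT K_a(q+γd_w) = 560.6; at base K_a(q+γd_w+γ'h₂) = 791.5 psf.
P₁ = ½(219.1+560.6)×16.1 = 6276; P₂ = ½(560.6+791.5)×15.3 = 10340; P_w = ½γ_w h₂² = 7304.
Total = 6276+10340+7304 = 23920 lb/ft.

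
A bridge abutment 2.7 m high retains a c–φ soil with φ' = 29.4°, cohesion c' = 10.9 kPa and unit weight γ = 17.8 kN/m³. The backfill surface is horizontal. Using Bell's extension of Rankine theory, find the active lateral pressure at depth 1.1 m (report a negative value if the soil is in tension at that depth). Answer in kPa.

-6.05 kPa

K_a = (1 − sin φ)/(1 + sin φ) = 0.3415.
σ_a = K_a γ z − 2c√K_a = 0.3415×17.8×1.1 − 2×10.9×0.5844 = -6.053 kPa.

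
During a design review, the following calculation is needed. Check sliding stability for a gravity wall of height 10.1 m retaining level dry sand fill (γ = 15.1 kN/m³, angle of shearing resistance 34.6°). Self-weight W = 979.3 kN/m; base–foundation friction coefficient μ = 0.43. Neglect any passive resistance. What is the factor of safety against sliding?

1.98

K_a = tan²(45° − 34.6°/2) = 0.2756.
P_a = ½K_aγH² = 0.5×0.2756×15.1×10.1² = 212.3 kN/m, acting at H/3 = 3.367 m above the base.
FS_sliding = μW / P_a = 0.43×979.3 / 212.3 = 1.984.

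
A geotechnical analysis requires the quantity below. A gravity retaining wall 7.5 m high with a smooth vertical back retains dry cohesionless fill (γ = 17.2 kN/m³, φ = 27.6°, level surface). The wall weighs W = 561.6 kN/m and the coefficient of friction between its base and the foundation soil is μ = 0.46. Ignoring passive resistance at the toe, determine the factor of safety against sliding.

K_a = tan²(45° − 27.6°/2) = 0.3668.
P_a = ½K_aγH² = 0.5×0.3668×17.2×7.5² = 177.4 kN/m, acting at H/3 = 2.500 m above the base.
FS_sliding = μW / P_a = 0.46×561.6 / 177.4 = 1.456.

1.46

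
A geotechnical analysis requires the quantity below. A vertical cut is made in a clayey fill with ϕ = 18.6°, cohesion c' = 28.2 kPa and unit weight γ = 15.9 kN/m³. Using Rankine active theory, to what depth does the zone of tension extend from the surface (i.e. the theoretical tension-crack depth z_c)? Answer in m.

4.94 m

K_a = tan²(45° − 18.6°/2) = 0.5163; √K_a = 0.7186.
The active pressure is zero where K_a γ z = 2c√K_a, so z_c = 2c/(γ√K_a) = 2×28.2/(15.9×0.7186) = 4.936 m.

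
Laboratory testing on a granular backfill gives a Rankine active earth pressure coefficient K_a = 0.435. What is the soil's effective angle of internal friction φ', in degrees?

K_a = tan²(45° − φ/2) ⇒ 45° − φ/2 = arctan(√0.435) = 33.41°.
φ = 2(45° − 33.41°) = 23.19°.

23.2°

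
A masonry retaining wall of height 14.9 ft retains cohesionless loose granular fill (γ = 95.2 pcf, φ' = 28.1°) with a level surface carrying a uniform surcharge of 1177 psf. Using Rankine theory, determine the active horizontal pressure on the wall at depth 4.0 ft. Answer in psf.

560 psf

K_a = (1 − sin φ)/(1 + sin φ) = 0.3596.
σ_v = γz + q = 95.2 × 4.0 + 1177 = 1558 psf.
σ_h = K_a σ_v = 0.3596 × 1558 = 560.2 psf.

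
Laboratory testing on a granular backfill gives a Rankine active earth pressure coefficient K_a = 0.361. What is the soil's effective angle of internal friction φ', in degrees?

28.0°

K_a = tan²(45° − φ/2) ⇒ 45° − φ/2 = arctan(√0.361) = 31.00°.
φ = 2(45° − 31.00°) = 28.00°.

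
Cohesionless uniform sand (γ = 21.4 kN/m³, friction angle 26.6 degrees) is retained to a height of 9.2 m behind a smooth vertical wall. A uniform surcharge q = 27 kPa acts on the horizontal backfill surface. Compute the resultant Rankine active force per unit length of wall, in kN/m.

K_a = tan²(45° − φ/2) = 0.3814.
Soil triangle: ½ K_a γ H² = 0.5×0.3814×21.4×9.2² = 345.5 kN/m.
Surcharge rectangle: K_a q H = 0.3814×27×9.2 = 94.75 kN/m.
Total = 345.5 + 94.75 = 440.2 kN/m.

440 kN/m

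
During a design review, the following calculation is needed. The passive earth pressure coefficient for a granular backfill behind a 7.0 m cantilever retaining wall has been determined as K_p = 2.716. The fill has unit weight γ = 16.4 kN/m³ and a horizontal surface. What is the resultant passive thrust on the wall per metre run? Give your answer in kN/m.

P = ½ K_p γ H² = 0.5 × 2.716 × 16.4 × 7.0² = 1091 kN/m.

1090 kN/m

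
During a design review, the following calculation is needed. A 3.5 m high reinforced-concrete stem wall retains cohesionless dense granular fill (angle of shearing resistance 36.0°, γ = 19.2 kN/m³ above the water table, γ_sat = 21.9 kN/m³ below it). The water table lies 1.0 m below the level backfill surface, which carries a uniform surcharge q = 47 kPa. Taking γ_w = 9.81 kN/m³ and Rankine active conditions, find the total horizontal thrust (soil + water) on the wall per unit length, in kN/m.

98.1 kN/m

K_a = tan²(45° − φ/2) = 0.2596.
γ' = 21.9 − 9.81 = 12.09 kN/m³. h₂ = H − d_w = 2.5 m.
σ'_h: at surface K_a·q = 12.20; at WT K_a(q+γd_w) = 17.19; at base K_a(q+γd_w+γ'h₂) = 25.03 kPa.
P₁ = ½(12.20+17.19)×1.0 = 14.69; P₂ = ½(17.19+25.03)×2.5 = 52.78; P_w = ½γ_w h₂² = 30.66.
Total = 14.69+52.78+30.66 = 98.13 kN/m.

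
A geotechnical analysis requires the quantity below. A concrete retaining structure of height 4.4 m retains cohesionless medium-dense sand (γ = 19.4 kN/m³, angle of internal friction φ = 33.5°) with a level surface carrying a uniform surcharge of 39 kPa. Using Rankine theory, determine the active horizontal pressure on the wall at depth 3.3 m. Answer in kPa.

29.7 kPa

K_a = (1 − sin φ)/(1 + sin φ) = 0.2887.
σ_v = γz + q = 19.4 × 3.3 + 39 = 103.0 kPa.
σ_h = K_a σ_v = 0.2887 × 103.0 = 29.74 kPa.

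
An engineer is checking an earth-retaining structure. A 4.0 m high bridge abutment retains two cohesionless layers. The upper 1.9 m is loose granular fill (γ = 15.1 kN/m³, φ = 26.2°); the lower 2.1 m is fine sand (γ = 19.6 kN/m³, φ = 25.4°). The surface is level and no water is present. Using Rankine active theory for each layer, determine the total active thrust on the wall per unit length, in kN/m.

51.9 kN/m

K_a1 = tan²(45°−26.2°/2) = 0.3874; K_a2 = tan²(45°−25.4°/2) = 0.3996.
Layer 1: σ at base = K_a1 γ₁ h₁ = 11.12 kPa; P₁ = ½×11.12×1.9 = 10.56.
Layer 2: σ_v at top = γ₁h₁ = 28.69; σ_h top = K_a2×28.69 = 11.47; σ_h base = K_a2×(28.69+19.6×2.1) = 27.92.
P₂ = ½(11.47+27.92)×2.1 = 41.35. Total P_a = 10.56+41.35 = 51.91 kN/m.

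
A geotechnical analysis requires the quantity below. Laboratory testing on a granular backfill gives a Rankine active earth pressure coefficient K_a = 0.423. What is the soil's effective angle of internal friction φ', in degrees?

23.9°

K_a = tan²(45° − φ/2) ⇒ 45° − φ/2 = arctan(√0.423) = 33.04°.
φ = 2(45° − 33.04°) = 23.92°.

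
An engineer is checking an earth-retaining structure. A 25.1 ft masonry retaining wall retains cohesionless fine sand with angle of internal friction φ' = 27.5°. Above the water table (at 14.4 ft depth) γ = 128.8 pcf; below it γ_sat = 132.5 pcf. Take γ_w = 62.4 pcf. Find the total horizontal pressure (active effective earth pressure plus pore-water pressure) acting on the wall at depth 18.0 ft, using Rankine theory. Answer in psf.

1000 psf

K_a = (1 − sin φ)/(1 + sin φ) = 0.3682.
γ' = 132.5 − 62.4 = 70.10 pcf.
Effective vertical stress at 18.0 ft: σ'_v = 128.8×14.4 + 70.10×3.60 = 2107 psf.
σ'_h = K_a σ'_v = 0.3682 × 2107 = 775.9 psf; u = γ_w × 3.60 = 224.6 psf.
Total σ_h = 775.9 + 224.6 = 1001 psf.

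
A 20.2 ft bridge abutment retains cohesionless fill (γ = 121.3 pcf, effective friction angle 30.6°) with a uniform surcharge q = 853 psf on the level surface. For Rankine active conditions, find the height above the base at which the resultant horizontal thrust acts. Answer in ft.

K_a = 0.3253.
Triangular part P₁ = ½K_aγH² = 8052 at H/3 = 6.733 ft; rectangular part P₂ = K_a q H = 5606 at H/2 = 10.10 ft.
ȳ = (P₁·6.733 + P₂·10.10)/(P₁+P₂) = 8.115 ft.

8.12 ft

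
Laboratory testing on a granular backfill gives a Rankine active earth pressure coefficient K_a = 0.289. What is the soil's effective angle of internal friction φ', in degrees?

K_a = tan²(45° − φ/2) ⇒ 45° − φ/2 = arctan(√0.289) = 28.26°.
φ = 2(45° − 28.26°) = 33.48°.

33.5°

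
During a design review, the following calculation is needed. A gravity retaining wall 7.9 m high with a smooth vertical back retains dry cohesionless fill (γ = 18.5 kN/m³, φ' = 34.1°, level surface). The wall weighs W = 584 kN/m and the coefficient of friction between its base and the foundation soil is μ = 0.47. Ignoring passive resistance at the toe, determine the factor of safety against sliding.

K_a = tan²(45° − 34.1°/2) = 0.2815.
P_a = ½K_aγH² = 0.5×0.2815×18.5×7.9² = 162.5 kN/m, acting at H/3 = 2.633 m above the base.
FS_sliding = μW / P_a = 0.47×584 / 162.5 = 1.689.

1.69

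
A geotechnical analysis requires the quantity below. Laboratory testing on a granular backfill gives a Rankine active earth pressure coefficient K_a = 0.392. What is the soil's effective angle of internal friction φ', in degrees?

K_a = tan²(45° − φ/2) ⇒ 45° − φ/2 = arctan(√0.392) = 32.05°.
φ = 2(45° − 32.05°) = 25.90°.

25.9°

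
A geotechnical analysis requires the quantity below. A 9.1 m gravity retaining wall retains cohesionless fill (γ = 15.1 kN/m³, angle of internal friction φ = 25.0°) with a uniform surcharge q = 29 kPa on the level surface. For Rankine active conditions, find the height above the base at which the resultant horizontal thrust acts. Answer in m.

K_a = 0.4059.
Triangular part P₁ = ½K_aγH² = 253.7 at H/3 = 3.033 m; rectangular part P₂ = K_a q H = 107.1 at H/2 = 4.550 m.
ȳ = (P₁·3.033 + P₂·4.550)/(P₁+P₂) = 3.483 m.

3.48 m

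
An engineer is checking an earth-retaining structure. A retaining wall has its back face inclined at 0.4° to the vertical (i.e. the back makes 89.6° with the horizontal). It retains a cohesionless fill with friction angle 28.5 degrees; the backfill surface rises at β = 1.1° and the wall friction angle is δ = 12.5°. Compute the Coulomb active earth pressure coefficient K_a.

0.329

K_a = sin²(α+φ) / [sin²α · sin(α−δ) · (1 + √{sin(φ+δ)sin(φ−β) / (sin(α−δ)sin(α+β))})²].
With α = 89.6°, φ = 28.5°, δ = 12.5°, β = 1.1°: K_a = 0.3295.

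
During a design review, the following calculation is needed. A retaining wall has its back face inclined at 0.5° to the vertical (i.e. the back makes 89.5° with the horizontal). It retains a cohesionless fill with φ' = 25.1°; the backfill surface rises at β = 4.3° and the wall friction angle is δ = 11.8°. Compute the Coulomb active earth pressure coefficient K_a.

K_a = sin²(α+φ) / [sin²α · sin(α−δ) · (1 + √{sin(φ+δ)sin(φ−β) / (sin(α−δ)sin(α+β))})²].
With α = 89.5°, φ = 25.1°, δ = 11.8°, β = 4.3°: K_a = 0.3928.

0.393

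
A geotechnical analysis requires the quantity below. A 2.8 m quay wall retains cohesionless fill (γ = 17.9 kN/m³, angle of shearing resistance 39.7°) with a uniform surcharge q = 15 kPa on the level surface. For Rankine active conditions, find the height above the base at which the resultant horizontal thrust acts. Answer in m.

K_a = 0.2204.
Triangular part P₁ = ½K_aγH² = 15.47 at H/3 = 0.9333 m; rectangular part P₂ = K_a q H = 9.258 at H/2 = 1.400 m.
ȳ = (P₁·0.9333 + P₂·1.400)/(P₁+P₂) = 1.108 m.

1.11 m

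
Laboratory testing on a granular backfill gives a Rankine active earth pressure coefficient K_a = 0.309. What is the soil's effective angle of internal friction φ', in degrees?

K_a = tan²(45° − φ/2) ⇒ 45° − φ/2 = arctan(√0.309) = 29.07°.
φ = 2(45° − 29.07°) = 31.86°.

31.9°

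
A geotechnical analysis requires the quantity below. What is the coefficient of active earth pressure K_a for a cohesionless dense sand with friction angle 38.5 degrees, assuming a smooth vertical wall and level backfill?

0.233

K_a = (1 − sin φ)/(1 + sin φ) = (1 − sin 38.5°)/(1 + sin 38.5°) = 0.2327.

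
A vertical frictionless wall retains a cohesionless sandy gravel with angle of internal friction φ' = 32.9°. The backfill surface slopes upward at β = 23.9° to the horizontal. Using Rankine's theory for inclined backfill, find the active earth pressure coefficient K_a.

0.396

K_a = cos β · (cos β − √(cos²β − cos²φ)) / (cos β + √(cos²β − cos²φ)).
cos β = 0.9143, cos φ = 0.8396, √(cos²β − cos²φ) = 0.3618.
K_a = 0.9143 × (0.9143 − 0.3618)/(0.9143 + 0.3618) = 0.3958.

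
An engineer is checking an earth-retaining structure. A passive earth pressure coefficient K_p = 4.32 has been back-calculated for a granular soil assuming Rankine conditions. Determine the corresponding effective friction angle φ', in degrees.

38.6°

K_p = (1+sin φ)/(1−sin φ) ⇒ sin φ = (K_p − 1)/(K_p + 1) = 0.6241.
φ = arcsin(0.6241) = 38.61°.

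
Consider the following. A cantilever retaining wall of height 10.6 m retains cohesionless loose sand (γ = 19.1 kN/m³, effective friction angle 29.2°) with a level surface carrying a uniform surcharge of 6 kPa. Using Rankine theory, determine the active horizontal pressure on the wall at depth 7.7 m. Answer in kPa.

K_a = (1 − sin φ)/(1 + sin φ) = 0.3442.
σ_v = γz + q = 19.1 × 7.7 + 6 = 153.1 kPa.
σ_h = K_a σ_v = 0.3442 × 153.1 = 52.69 kPa.

52.7 kPa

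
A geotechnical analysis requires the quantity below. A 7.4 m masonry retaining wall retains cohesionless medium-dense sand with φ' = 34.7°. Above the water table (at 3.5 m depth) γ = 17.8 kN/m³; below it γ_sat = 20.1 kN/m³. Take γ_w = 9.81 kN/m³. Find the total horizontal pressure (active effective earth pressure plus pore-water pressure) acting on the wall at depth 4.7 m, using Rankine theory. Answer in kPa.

K_a = (1 − sin φ)/(1 + sin φ) = 0.2745.
γ' = 20.1 − 9.81 = 10.29 kN/m³.
Effective vertical stress at 4.7 m: σ'_v = 17.8×3.5 + 10.29×1.20 = 74.65 kPa.
σ'_h = K_a σ'_v = 0.2745 × 74.65 = 20.49 kPa; u = γ_w × 1.20 = 11.77 kPa.
Total σ_h = 20.49 + 11.77 = 32.26 kPa.

32.3 kPa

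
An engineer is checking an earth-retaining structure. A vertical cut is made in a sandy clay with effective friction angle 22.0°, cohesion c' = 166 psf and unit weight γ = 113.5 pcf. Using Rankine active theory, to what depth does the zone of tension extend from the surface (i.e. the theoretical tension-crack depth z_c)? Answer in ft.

4.34 ft

K_a = tan²(45° − 22.0°/2) = 0.4550; √K_a = 0.6745.
The active pressure is zero where K_a γ z = 2c√K_a, so z_c = 2c/(γ√K_a) = 2×166/(113.5×0.6745) = 4.337 ft.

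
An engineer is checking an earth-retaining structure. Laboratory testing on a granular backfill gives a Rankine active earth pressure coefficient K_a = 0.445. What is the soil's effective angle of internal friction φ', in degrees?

22.6°

K_a = tan²(45° − φ/2) ⇒ 45° − φ/2 = arctan(√0.445) = 33.71°.
φ = 2(45° − 33.71°) = 22.59°.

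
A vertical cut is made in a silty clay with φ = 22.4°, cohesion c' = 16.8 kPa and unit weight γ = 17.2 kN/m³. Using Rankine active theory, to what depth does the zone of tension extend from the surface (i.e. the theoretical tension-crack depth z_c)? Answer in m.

2.92 m

K_a = tan²(45° − 22.4°/2) = 0.4482; √K_a = 0.6694.
The active pressure is zero where K_a γ z = 2c√K_a, so z_c = 2c/(γ√K_a) = 2×16.8/(17.2×0.6694) = 2.918 m.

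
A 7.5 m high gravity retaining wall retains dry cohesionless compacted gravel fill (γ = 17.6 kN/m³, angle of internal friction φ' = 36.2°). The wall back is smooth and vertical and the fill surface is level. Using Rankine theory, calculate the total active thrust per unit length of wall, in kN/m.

127 kN/m

K_a = tan²(45° − φ/2) = 0.2574.
P_a = ½ K_a γ H² = 0.5 × 0.2574 × 17.6 × 7.5² = 127.4 kN/m.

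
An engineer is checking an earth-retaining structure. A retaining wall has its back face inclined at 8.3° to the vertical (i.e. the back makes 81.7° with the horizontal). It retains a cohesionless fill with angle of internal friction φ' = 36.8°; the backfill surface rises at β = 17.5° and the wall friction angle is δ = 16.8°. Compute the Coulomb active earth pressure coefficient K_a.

K_a = sin²(α+φ) / [sin²α · sin(α−δ) · (1 + √{sin(φ+δ)sin(φ−β) / (sin(α−δ)sin(α+β))})²].
With α = 81.7°, φ = 36.8°, δ = 16.8°, β = 17.5°: K_a = 0.3646.

0.365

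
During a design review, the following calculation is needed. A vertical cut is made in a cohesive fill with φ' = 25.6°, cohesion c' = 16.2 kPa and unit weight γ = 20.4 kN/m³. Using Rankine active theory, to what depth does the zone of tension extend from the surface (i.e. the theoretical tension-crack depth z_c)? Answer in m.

K_a = tan²(45° − 25.6°/2) = 0.3966; √K_a = 0.6297.
The active pressure is zero where K_a γ z = 2c√K_a, so z_c = 2c/(γ√K_a) = 2×16.2/(20.4×0.6297) = 2.522 m.

2.52 m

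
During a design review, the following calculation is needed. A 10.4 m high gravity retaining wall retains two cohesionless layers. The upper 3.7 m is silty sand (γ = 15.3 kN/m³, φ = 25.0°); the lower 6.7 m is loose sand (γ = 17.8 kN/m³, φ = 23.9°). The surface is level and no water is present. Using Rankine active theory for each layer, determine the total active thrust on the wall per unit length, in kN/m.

K_a1 = tan²(45°−25.0°/2) = 0.4059; K_a2 = tan²(45°−23.9°/2) = 0.4233.
Layer 1: σ at base = K_a1 γ₁ h₁ = 22.98 kPa; P₁ = ½×22.98×3.7 = 42.50.
Layer 2: σ_v at top = γ₁h₁ = 56.61; σ_h top = K_a2×56.61 = 23.97; σ_h base = K_a2×(56.61+17.8×6.7) = 74.45.
P₂ = ½(23.97+74.45)×6.7 = 329.7. Total P_a = 42.50+329.7 = 372.2 kN/m.

372 kN/m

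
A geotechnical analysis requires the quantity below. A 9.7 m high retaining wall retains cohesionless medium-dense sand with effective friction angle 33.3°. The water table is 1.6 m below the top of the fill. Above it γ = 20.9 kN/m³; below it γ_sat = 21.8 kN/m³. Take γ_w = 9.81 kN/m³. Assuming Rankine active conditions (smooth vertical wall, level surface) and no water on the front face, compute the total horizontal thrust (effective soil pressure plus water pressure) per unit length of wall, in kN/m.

523 kN/m

K_a = tan²(45° − φ/2) = 0.2911.
γ' = 21.8 − 9.81 = 11.99 kN/m³. Depth below WT = 8.1 m.
σ'_h at WT = K_a γ d_w = 9.736 kPa; at base = 9.736 + K_a γ' × 8.1 = 38.01 kPa.
P₁ (0–1.6 m) = ½×9.736×1.6 = 7.788. P₂ (1.6–9.7 m) = ½(9.736+38.01)×8.1 = 193.4.
P_w = ½ γ_w h₂² = 0.5×9.81×8.1² = 321.8. Total = 7.788+193.4+321.8 = 523.0 kN/m.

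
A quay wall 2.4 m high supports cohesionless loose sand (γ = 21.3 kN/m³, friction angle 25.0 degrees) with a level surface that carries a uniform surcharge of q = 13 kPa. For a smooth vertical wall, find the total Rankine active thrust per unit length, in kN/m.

37.6 kN/m

K_a = tan²(45° − φ/2) = 0.4059.
Soil triangle: ½ K_a γ H² = 0.5×0.4059×21.3×2.4² = 24.90 kN/m.
Surcharge rectangle: K_a q H = 0.4059×13×2.4 = 12.66 kN/m.
Total = 24.90 + 12.66 = 37.56 kN/m.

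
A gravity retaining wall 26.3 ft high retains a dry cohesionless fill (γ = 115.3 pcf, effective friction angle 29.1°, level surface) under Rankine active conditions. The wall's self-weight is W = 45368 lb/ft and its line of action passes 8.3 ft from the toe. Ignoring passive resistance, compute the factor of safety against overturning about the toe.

K_a = tan²(45° − 29.1°/2) = 0.3456.
P_a = ½K_aγH² = 0.5×0.3456×115.3×26.3² = 13780 lb/ft, acting at H/3 = 8.767 ft above the base.
Overturning moment M_o = P_a × H/3 = 13780 × 8.767 = 120800.
Resisting moment M_r = W × 8.3 = 45368 × 8.3 = 376600.
FS_overturning = M_r/M_o = 376600/120800 = 3.117.

3.12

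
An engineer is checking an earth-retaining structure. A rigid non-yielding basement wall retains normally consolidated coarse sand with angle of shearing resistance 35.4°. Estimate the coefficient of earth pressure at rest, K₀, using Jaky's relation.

0.421

K₀ = 1 − sin φ' = 1 − sin 35.4° = 0.4207.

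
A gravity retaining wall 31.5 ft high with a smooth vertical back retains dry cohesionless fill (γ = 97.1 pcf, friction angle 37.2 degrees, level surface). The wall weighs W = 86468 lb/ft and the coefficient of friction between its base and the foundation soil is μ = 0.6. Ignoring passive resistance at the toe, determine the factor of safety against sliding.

K_a = tan²(45° − 37.2°/2) = 0.2464.
P_a = ½K_aγH² = 0.5×0.2464×97.1×31.5² = 11870 lb/ft, acting at H/3 = 10.50 ft above the base.
FS_sliding = μW / P_a = 0.6×86468 / 11870 = 4.370.

4.37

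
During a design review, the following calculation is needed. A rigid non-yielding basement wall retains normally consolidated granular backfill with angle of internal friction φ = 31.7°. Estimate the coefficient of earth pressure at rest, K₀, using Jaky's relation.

0.475

K₀ = 1 − sin φ' = 1 − sin 31.7° = 0.4745.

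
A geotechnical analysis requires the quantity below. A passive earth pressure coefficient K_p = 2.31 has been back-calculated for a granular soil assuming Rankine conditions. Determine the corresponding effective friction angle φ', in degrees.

K_p = (1+sin φ)/(1−sin φ) ⇒ sin φ = (K_p − 1)/(K_p + 1) = 0.3958.
φ = arcsin(0.3958) = 23.31°.

23.3°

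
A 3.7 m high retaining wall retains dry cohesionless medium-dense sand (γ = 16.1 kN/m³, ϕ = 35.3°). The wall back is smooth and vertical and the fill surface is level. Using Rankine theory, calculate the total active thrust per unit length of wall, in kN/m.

K_a = tan²(45° − φ/2) = 0.2675.
P_a = ½ K_a γ H² = 0.5 × 0.2675 × 16.1 × 3.7² = 29.48 kN/m.

29.5 kN/m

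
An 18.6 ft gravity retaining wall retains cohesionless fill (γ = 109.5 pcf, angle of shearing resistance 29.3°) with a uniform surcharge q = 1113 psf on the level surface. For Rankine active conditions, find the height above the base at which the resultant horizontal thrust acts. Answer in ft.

K_a = 0.3428.
Triangular part P₁ = ½K_aγH² = 6494 at H/3 = 6.200 ft; rectangular part P₂ = K_a q H = 7097 at H/2 = 9.300 ft.
ȳ = (P₁·6.200 + P₂·9.300)/(P₁+P₂) = 7.819 ft.

7.82 ft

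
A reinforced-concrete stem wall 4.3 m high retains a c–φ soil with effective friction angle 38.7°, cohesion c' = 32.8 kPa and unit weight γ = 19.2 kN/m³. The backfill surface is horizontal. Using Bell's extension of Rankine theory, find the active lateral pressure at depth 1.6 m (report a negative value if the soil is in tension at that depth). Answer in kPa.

-24.4 kPa

K_a = (1 − sin φ)/(1 + sin φ) = 0.2306.
σ_a = K_a γ z − 2c√K_a = 0.2306×19.2×1.6 − 2×32.8×0.4802 = -24.42 kPa.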